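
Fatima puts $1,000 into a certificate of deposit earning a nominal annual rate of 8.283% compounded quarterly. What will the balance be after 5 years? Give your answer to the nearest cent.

$1,506.70

Periodic rate = 8.283%/4 = 0.0207075; periods = 4·5 = 20.
A = 1,000·(1 + 0.0207075)^20 ≈ 1,000·1.506697675 ≈ 1,506.6977.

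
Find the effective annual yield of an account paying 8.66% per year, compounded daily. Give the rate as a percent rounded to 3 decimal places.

9.045%

One year is 365 periods at 0.00023726 each: (1 + 0.00023726)^365 ≈ 1.090449.
EAR = 1.090449 − 1 ≈ 9.04492%.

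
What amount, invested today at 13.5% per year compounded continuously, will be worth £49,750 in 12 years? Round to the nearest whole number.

£9,845

P = A·e^(−rt) = 49,750·e^(−1.62).
e^(−1.62) ≈ 0.19789869908, so P ≈ 9,845.4603.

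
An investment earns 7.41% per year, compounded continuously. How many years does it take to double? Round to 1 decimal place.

9.4 years

e^(0.0741t) = 2, so 0.0741t = ln 2 ≈ 0.69315.
t ≈ 0.69315/0.0741 ≈ 9.3542.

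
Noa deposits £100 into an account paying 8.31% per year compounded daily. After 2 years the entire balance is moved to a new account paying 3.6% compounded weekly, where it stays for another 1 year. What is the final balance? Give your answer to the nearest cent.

Phase 1: 100·(1 + 0.0831/365)^730 ≈ 118.0787.
Phase 2: 118.0787·(1 + 0.036/52)^52 ≈ 122.4054.

£122.41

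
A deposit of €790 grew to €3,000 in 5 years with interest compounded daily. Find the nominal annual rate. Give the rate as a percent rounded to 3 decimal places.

(1 + r/365)^1825 = 3,000/790 = 3.79747.
1 + r/365 = 3.79747^(1/1825) ≈ 1.000731, so r/365 ≈ 0.00073141.
r ≈ 365·0.00073141 = 26.69645%.

26.696%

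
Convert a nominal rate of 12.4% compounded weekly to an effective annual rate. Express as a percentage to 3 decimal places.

One year is 52 periods at 0.00238462 each: (1 + 0.00238462)^52 ≈ 1.131849.
EAR = 1.131849 − 1 ≈ 13.18488%.

13.185%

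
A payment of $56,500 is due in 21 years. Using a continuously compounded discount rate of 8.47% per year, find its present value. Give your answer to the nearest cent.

P = A·e^(−rt) = 56,500·e^(−1.7787).
e^(−1.7787) ≈ 0.16885751942, so P ≈ 9,540.4498.

$9,540.45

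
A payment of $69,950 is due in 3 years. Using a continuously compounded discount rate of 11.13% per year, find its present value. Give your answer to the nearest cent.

$50,092.97

P = A·e^(−rt) = 69,950·e^(−0.3339).
e^(−0.3339) ≈ 0.71612539119, so P ≈ 50,092.9711.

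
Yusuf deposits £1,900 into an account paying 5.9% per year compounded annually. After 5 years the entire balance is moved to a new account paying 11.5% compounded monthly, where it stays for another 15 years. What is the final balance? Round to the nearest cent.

£14,087.19

After 5 years at 5.9%: 1,900 × 1.3319250917 ≈ 2,530.6577.
Then 15 years at 11.5%: 2,530.6577 × 5.5666130918 ≈ 14,087.1921.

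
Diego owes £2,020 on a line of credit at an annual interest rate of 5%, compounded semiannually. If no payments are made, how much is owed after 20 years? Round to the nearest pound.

£5,424

Periodic rate = 5%/2 = 0.025; periods = 2·20 = 40.
A = 2,020·(1 + 0.025)^40 ≈ 2,020·2.685063838 ≈ 5,423.8290.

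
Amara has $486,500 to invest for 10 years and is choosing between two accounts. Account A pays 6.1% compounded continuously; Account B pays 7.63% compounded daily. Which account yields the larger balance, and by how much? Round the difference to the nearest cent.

Account A growth factor: e^(0.061·10) = e^0.61 ≈ 1.84043139878; balance ≈ 895,369.8755.
Account B growth factor: (1 + 0.0763/365)^3650 ≈ 2.144529673564; balance ≈ 1,043,313.6862.
Account B is larger by 147,943.8107.

Account B, by $147,943.81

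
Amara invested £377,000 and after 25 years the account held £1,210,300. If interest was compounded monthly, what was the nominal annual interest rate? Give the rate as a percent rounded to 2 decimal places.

(1 + r/12)^300 = 1,210,300/377,000 = 3.21034.
1 + r/12 = 3.21034^(1/300) ≈ 1.003895, so r/12 ≈ 0.0038955.
r ≈ 12·0.0038955 = 4.67459%.

4.67%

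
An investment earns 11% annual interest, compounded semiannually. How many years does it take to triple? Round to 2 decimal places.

10.26 years

(1 + 0.055)^(2t) = 3.
2t = ln 3 / ln(1 + 0.055) ≈ 1.0986/0.0535408 ≈ 20.5192.
t ≈ 10.2596.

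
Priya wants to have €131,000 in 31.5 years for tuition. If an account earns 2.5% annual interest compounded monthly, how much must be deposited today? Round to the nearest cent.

€59,651.33

Periodic rate = 2.5%/12 = 0.00208333; 378 periods.
P = 131,000/(1 + 0.025/12)^378 ≈ 131,000/2.19609509193 ≈ 59,651.3332.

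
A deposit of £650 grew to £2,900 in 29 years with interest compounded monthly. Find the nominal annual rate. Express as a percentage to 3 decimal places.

The 348-period growth factor is 2,900/650 = 4.46154.
r/12 = 4.46154^(1/348) − 1 ≈ 0.00430664, so r ≈ 12·0.00430664 = 5.16797%.

5.168%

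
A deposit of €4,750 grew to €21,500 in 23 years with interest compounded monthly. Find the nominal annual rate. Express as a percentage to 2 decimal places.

6.58%

The 276-period growth factor is 21,500/4,750 = 4.52632.
r/12 = 4.52632^(1/276) − 1 ≈ 0.00548567, so r ≈ 12·0.00548567 = 6.58281%.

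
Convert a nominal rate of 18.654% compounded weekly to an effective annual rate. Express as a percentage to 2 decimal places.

One year is 52 periods at 0.00358731 each: (1 + 0.00358731)^52 ≈ 1.204671.
EAR = 1.204671 − 1 ≈ 20.46706%.

20.47%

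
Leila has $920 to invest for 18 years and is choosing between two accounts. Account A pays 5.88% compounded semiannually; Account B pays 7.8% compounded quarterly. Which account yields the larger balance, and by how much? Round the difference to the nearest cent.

Account A growth factor: (1 + 0.0294)^36 ≈ 2.838114424; balance ≈ 2,611.0653.
Account B growth factor: (1 + 0.0195)^72 ≈ 4.016803328; balance ≈ 3,695.4591.
Account B is larger by 1,084.3938.

Account B, by $1,084.39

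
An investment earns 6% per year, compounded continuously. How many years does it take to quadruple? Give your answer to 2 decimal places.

e^(0.06t) = 4, so 0.06t = ln 4 ≈ 1.3863.
t ≈ 1.3863/0.06 ≈ 23.1049.

23.10 years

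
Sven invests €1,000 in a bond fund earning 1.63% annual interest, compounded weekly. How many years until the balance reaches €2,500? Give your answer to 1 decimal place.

We need (1 + 0.000313462)^(52t) = 2.5, so 52t = ln 2.5 / ln 1.000313 ≈ 2923.5942.
t ≈ 2923.5942/52 = 56.2230 years.

56.2 years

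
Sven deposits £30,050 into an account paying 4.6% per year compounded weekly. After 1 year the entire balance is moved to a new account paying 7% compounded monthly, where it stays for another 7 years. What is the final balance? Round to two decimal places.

Phase 1: 30,050·(1 + 0.046/52)^52 ≈ 31,463.9462.
Phase 2: 31,463.9462·(1 + 0.07/12)^84 ≈ 51,286.0453.

£51,286.05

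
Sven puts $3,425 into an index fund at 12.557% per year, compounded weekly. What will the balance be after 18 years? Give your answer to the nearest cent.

$32,741.28

Periodic rate = 12.557%/52 = 0.00241481; periods = 52·18 = 936.
A = 3,425·(1 + 0.12557/52)^936 ≈ 3,425·9.5594991819 ≈ 32,741.2847.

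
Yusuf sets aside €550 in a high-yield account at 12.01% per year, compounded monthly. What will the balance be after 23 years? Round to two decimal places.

€8,591.14

Periodic rate = 12.01%/12 = 0.0100083; periods = 12·23 = 276.
A = 550·(1 + 0.1201/12)^276 ≈ 550·15.620256 ≈ 8,591.1408.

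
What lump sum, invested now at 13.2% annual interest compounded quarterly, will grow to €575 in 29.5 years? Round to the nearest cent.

Periodic rate = 13.2%/4 = 0.033; 118 periods.
P = 575/(1 + 0.033)^118 ≈ 575/46.1145462 ≈ 12.4690.

€12.47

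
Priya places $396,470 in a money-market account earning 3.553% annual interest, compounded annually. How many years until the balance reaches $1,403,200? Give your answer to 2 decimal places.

36.20 years

(1 + 0.03553)^t = 1,403,200/396,470 = 3.5392.
t·ln(1 + 0.03553) = ln(3.5392); t = 1.2639/0.0349134 ≈ 36.2013.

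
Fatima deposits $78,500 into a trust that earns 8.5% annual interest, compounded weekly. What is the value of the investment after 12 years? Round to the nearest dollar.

Growth factor = (1 + 0.085/52)^624 ≈ 2.77088635705.
A ≈ 78,500 × 2.77088635705 ≈ 217,514.5790.

$217,515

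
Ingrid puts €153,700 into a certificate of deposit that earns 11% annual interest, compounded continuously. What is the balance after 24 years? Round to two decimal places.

A = P·e^(rt) = 153,700·e^(0.11·24) = 153,700·e^2.64.
e^2.64 ≈ 14.01320360773, so A ≈ 2,153,829.3945.

€2,153,829.39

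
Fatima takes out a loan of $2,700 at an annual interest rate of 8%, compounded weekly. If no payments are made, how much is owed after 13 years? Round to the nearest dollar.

Growth factor = (1 + 0.08/52)^676 ≈ 2.826956863.
A ≈ 2,700 × 2.826956863 ≈ 7,632.7835.

$7,633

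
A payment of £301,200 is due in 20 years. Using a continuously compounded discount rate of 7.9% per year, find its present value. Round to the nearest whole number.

P = A·e^(−rt) = 301,200·e^(−1.58).
e^(−1.58) ≈ 0.205975098205, so P ≈ 62,039.6996.

£62,040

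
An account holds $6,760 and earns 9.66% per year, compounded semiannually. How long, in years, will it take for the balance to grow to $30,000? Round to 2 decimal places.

(1 + 0.0483)^(2t) = 30,000/6,760 = 4.4379.
2t·ln(1 + 0.0483) = ln(4.4379); 2t = 1.4902/0.0471698 ≈ 31.5917.
t ≈ 15.7959 years.

15.80 years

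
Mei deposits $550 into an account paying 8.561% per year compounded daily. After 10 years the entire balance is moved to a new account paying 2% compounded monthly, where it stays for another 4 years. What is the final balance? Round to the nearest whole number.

Phase 1: 550·(1 + 0.08561/365)^3650 ≈ 1,294.5493.
Phase 2: 1,294.5493·(1 + 0.02/12)^48 ≈ 1,402.2751.

$1,402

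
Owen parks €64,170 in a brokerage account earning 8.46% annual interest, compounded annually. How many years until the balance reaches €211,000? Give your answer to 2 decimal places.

14.66 years

(1 + 0.0846)^t = 211,000/64,170 = 3.2881.
t·ln(1 + 0.0846) = ln(3.2881); t = 1.1903/0.0812113 ≈ 14.6571.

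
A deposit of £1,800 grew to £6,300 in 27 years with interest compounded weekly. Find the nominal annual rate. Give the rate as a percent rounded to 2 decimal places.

The 1404-period growth factor is 6,300/1,800 = 3.5.
r/52 = 3.5^(1/1404) − 1 ≈ 0.00089268, so r ≈ 52·0.00089268 = 4.64193%.

4.64%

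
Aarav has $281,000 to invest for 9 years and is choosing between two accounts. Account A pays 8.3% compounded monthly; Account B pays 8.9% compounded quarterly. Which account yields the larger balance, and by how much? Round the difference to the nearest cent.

Account A growth factor: (1 + 0.083/12)^108 ≈ 2.10523789663; balance ≈ 591,571.8490.
Account B growth factor: (1 + 0.02225)^36 ≈ 2.20829094754; balance ≈ 620,529.7563.
Account B is larger by 28,957.9073.

Account B, by $28,957.91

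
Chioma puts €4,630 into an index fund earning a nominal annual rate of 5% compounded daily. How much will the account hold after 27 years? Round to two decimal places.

€17,858.23

Growth factor = (1 + 0.05/365)^9855 ≈ 3.8570689.
A ≈ 4,630 × 3.8570689 ≈ 17,858.2290.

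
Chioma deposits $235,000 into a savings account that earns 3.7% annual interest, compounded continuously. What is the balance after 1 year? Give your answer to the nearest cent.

$243,857.86

A = P·e^(rt) = 235,000·e^(0.037·1) = 235,000·e^0.037.
e^0.037 ≈ 1.03769302084, so A ≈ 243,857.8599.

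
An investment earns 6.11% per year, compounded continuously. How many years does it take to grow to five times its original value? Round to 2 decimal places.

26.34 years

e^(0.0611t) = 5, so 0.0611t = ln 5 ≈ 1.6094.
t ≈ 1.6094/0.0611 ≈ 26.3410.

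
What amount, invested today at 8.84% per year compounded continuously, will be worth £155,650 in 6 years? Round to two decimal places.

£91,579.72

P = A·e^(−rt) = 155,650·e^(−0.5304).
e^(−0.5304) ≈ 0.588369574773, so P ≈ 91,579.7243.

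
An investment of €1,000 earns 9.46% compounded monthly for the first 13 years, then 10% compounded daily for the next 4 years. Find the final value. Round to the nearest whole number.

€5,078

Phase 1: 1,000·(1 + 0.0946/12)^156 ≈ 3,404.0907.
Phase 2: 3,404.0907·(1 + 0.1/365)^1460 ≈ 5,078.0284.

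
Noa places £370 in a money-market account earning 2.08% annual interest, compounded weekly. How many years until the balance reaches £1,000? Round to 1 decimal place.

We need (1 + 0.0004)^(52t) = 2.7027, so 52t = ln 2.7027 / ln 1.0004 ≈ 2486.1278.
t ≈ 2486.1278/52 = 47.8101 years.

47.8 years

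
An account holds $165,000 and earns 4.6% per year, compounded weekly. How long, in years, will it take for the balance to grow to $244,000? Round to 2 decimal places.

8.51 years

We need (1 + 0.000884615)^(52t) = 1.4788, so 52t = ln 1.4788 / ln 1.000885 ≈ 442.4474.
t ≈ 442.4474/52 = 8.5086 years.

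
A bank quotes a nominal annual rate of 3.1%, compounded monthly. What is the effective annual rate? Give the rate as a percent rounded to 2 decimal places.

EAR = (1 + 3.1%/12)^12 − 1 = (1 + 0.00258333)^12 − 1.
(1 + 0.00258333)^12 ≈ 1.031444, so EAR ≈ 3.14443%.

3.14%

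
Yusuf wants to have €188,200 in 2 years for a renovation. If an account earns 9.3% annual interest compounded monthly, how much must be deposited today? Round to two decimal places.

Periodic rate = 9.3%/12 = 0.00775; 24 periods.
P = 188,200/(1 + 0.00775)^24 ≈ 188,200/1.2035589418 ≈ 156,369.5748.

€156,369.57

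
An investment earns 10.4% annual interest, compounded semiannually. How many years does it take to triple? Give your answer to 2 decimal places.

(1 + 0.052)^(2t) = 3.
2t = ln 3 / ln(1 + 0.052) ≈ 1.0986/0.0506931 ≈ 21.6718.
t ≈ 10.8359.

10.84 years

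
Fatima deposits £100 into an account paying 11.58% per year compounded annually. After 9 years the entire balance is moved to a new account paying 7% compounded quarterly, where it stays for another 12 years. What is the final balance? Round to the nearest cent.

£616.49

Phase 1: 100·(1 + 0.1158)^9 ≈ 268.0879.
Phase 2: 268.0879·(1 + 0.0175)^48 ≈ 616.4946.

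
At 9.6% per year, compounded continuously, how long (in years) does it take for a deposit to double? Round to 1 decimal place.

e^(0.096t) = 2, so 0.096t = ln 2 ≈ 0.69315.
t ≈ 0.69315/0.096 ≈ 7.2203.

7.2 years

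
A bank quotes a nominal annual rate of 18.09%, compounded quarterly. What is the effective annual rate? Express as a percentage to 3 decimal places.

19.355%

One year is 4 periods at 0.045225 each: (1 + 0.045225)^4 ≈ 1.193546.
EAR = 1.193546 − 1 ≈ 19.35460%.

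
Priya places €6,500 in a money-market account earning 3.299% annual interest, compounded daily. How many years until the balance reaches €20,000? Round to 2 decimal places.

34.07 years

We need (1 + 0.0000903836)^(365t) = 3.0769, so 365t = ln 3.0769 / ln 1.00009 ≈ 12435.6782.
t ≈ 12435.6782/365 = 34.0704 years.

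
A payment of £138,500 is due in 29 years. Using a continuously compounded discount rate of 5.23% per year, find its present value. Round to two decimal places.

£30,391.72

P = A·e^(−rt) = 138,500·e^(−1.5167).
e^(−1.5167) ≈ 0.219434828376, so P ≈ 30,391.7237.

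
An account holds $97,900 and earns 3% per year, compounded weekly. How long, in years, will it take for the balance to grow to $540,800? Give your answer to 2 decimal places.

56.99 years

(1 + 0.000576923)^(52t) = 540,800/97,900 = 5.524.
52t·ln(1 + 0.000576923) = ln(5.524); 52t = 1.7091/0.000576757 ≈ 2963.2996.
t ≈ 56.9865 years.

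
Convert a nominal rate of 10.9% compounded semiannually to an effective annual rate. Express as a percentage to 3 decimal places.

11.197%

One year is 2 periods at 0.0545 each: (1 + 0.0545)^2 ≈ 1.11197.
EAR = 1.11197 − 1 ≈ 11.19702%.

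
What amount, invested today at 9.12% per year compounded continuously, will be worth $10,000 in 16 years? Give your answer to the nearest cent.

$2,324.22

P = A·e^(−rt) = 10,000·e^(−1.4592).
e^(−1.4592) ≈ 0.2324221381, so P ≈ 2,324.2214.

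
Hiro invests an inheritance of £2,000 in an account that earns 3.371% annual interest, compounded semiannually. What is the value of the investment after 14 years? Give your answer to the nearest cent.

£3,193.62

Periodic rate = 3.371%/2 = 0.016855; periods = 2·14 = 28.
A = 2,000·(1 + 0.016855)^28 ≈ 2,000·1.596808356 ≈ 3,193.6167.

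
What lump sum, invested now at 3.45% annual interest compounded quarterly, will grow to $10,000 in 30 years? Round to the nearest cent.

$3,568.06

Periodic rate = 3.45%/4 = 0.008625; 120 periods.
P = 10,000/(1 + 0.008625)^120 ≈ 10,000/2.802640651 ≈ 3,568.0636.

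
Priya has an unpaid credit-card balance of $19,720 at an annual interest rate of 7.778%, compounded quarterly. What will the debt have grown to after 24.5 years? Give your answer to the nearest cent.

Periodic rate = 7.778%/4 = 0.019445; periods = 4·24.5 = 98.
A = 19,720·(1 + 0.019445)^98 ≈ 19,720·6.6016487815 ≈ 130,184.5140.

$130,184.51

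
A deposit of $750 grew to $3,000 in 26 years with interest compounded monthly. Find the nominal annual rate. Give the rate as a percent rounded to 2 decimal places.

5.34%

(1 + r/12)^312 = 3,000/750 = 4.
1 + r/12 = 4^(1/312) ≈ 1.004453, so r/12 ≈ 0.00445314.
r ≈ 12·0.00445314 = 5.34376%.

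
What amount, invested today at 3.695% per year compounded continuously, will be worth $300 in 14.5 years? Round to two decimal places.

$175.56

P = A·e^(−rt) = 300·e^(−0.535775).
e^(−0.535775) ≈ 0.585215572, so P ≈ 175.5647.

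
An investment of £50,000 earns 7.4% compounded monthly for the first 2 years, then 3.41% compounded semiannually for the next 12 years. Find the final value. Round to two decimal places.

Phase 1: 50,000·(1 + 0.074/12)^24 ≈ 57,949.3028.
Phase 2: 57,949.3028·(1 + 0.01705)^24 ≈ 86,948.7845.

£86,948.78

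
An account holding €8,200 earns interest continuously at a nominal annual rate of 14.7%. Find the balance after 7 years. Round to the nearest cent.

A = P·e^(rt) = 8,200·e^(0.147·7) = 8,200·e^1.029.
e^1.029 ≈ 2.7982661689, so A ≈ 22,945.7826.

€22,945.78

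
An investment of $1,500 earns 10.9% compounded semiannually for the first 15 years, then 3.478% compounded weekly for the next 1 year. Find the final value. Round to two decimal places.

$7,631.12

After 15 years at 10.9%: 1,500 × 4.91357424 ≈ 7,370.3614.
Then 1 years at 3.478%: 7,370.3614 × 1.03537986 ≈ 7,631.1237.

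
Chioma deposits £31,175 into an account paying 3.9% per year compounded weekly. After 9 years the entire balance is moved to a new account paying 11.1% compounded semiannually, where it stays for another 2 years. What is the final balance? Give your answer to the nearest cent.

After 9 years at 3.9%: 31,175 × 1.42030046 ≈ 44,277.8668.
Then 2 years at 11.1%: 44,277.8668 × 1.2411748034 ≈ 54,956.5727.

£54,956.57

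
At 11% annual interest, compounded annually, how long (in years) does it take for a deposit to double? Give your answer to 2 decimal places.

(1 + 0.11)^t = 2.
t = ln 2 / ln(1 + 0.11) ≈ 0.69315/0.10436 ≈ 6.6419.

6.64 years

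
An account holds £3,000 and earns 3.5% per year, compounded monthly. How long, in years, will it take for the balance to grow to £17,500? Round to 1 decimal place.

50.5 years

We need (1 + 0.00291667)^(12t) = 5.8333, so 12t = ln 5.8333 / ln 1.002917 ≈ 605.5403.
t ≈ 605.5403/12 = 50.4617 years.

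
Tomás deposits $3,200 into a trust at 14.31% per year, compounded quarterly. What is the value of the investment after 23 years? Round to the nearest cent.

$81,202.43

Growth factor = (1 + 0.035775)^92 ≈ 25.375759502.
A ≈ 3,200 × 25.375759502 ≈ 81,202.4304.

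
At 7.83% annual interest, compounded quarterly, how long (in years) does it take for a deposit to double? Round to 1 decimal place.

(1 + 0.019575)^(4t) = 2.
4t = ln 2 / ln(1 + 0.019575) ≈ 0.69315/0.0193859 ≈ 35.7553.
t ≈ 8.9388.

8.9 years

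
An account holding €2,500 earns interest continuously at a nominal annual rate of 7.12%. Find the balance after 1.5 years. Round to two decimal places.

€2,781.78

A = P·e^(rt) = 2,500·e^(0.0712·1.5) = 2,500·e^0.1068.
e^0.1068 ≈ 1.11271169, so A ≈ 2,781.7792.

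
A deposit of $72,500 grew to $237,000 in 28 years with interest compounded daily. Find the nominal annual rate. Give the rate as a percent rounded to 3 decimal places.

(1 + r/365)^10220 = 237,000/72,500 = 3.26897.
1 + r/365 = 3.26897^(1/10220) ≈ 1.000116, so r/365 ≈ 0.000115904.
r ≈ 365·0.000115904 = 4.23051%.

4.231%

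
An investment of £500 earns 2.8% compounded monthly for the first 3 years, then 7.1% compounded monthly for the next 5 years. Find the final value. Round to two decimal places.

After 3 years at 2.8%: 500 × 1.08752248 ≈ 543.7612.
Then 5 years at 7.1%: 543.7612 × 1.42468953 ≈ 774.6909.

£774.69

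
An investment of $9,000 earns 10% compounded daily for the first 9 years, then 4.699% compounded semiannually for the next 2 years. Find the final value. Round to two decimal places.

After 9 years at 10%: 9,000 × 2.4592999465 ≈ 22,133.6995.
Then 2 years at 4.699%: 22,133.6995 × 1.0973442732 ≈ 24,288.2884.

$24,288.29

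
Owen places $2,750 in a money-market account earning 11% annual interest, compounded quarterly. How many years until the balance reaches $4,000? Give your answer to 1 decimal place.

3.5 years

(1 + 0.0275)^(4t) = 4,000/2,750 = 1.4545.
4t·ln(1 + 0.0275) = ln(1.4545); 4t = 0.37469/0.0271287 ≈ 13.8117.
t ≈ 3.4529 years.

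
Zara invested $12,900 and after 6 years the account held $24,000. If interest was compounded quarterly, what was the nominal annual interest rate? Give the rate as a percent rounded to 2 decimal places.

The 24-period growth factor is 24,000/12,900 = 1.86047.
r/4 = 1.86047^(1/24) − 1 ≈ 0.0262052, so r ≈ 4·0.0262052 = 10.48210%.

10.48%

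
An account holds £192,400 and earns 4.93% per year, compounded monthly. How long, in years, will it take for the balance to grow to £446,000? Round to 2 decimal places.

17.09 years

We need (1 + 0.00410833)^(12t) = 2.3181, so 12t = ln 2.3181 / ln 1.004108 ≈ 205.0633.
t ≈ 205.0633/12 = 17.0886 years.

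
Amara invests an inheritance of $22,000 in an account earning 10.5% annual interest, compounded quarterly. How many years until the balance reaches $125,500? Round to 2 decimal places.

We need (1 + 0.02625)^(4t) = 5.7045, so 4t = ln 5.7045 / ln 1.02625 ≈ 67.2007.
t ≈ 67.2007/4 = 16.8002 years.

16.80 years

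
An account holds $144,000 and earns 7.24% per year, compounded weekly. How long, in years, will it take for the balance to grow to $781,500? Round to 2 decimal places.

23.38 years

(1 + 0.00139231)^(52t) = 781,500/144,000 = 5.4271.
52t·ln(1 + 0.00139231) = ln(5.4271); 52t = 1.6914/0.00139134 ≈ 1215.6645.
t ≈ 23.3782 years.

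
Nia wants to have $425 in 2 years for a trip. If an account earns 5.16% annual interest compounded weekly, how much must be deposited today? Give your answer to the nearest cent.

$383.35

Growth factor = (1 + 0.0516/52)^104 ≈ 1.1086564.
P = 425/1.1086564 ≈ 383.3469.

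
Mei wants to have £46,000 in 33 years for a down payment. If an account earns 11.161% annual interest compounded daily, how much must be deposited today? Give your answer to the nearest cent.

Growth factor = (1 + 0.11161/365)^12045 ≈ 39.748297083.
P = 46,000/39.748297083 ≈ 1,157.2823.

£1,157.28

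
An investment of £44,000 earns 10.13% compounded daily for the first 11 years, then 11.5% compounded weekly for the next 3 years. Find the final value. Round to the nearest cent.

£189,228.28

Phase 1: 44,000·(1 + 0.1013/365)^4015 ≈ 134,066.3778.
Phase 2: 134,066.3778·(1 + 0.115/52)^156 ≈ 189,228.2778.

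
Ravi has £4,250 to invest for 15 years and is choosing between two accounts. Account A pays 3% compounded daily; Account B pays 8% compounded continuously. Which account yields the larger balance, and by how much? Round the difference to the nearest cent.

Account A growth factor: (1 + 0.03/365)^5475 ≈ 1.568283184; balance ≈ 6,665.2035.
Account B growth factor: e^(0.08·15) = e^1.2 ≈ 3.3201169227; balance ≈ 14,110.4969.
Account B is larger by 7,445.2934.

Account B, by £7,445.29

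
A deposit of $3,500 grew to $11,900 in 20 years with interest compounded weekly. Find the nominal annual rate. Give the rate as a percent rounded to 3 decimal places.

The 1040-period growth factor is 11,900/3,500 = 3.4.
r/52 = 3.4^(1/1040) − 1 ≈ 0.0011774, so r ≈ 52·0.0011774 = 6.12248%.

6.122%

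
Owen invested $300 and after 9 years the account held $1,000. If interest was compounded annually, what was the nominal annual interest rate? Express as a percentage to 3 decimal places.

The 9-period growth factor is 1,000/300 = 3.33333.
r = 3.33333^(1/9) − 1 ≈ 0.143135, i.e. 14.31353%.

14.314%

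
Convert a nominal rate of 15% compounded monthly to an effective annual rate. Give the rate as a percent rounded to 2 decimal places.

16.08%

EAR = (1 + 15%/12)^12 − 1 = (1 + 0.0125)^12 − 1.
(1 + 0.0125)^12 ≈ 1.160755, so EAR ≈ 16.07545%.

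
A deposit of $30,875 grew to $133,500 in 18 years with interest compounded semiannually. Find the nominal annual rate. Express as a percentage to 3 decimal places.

The 36-period growth factor is 133,500/30,875 = 4.32389.
r/2 = 4.32389^(1/36) − 1 ≈ 0.0415094, so r ≈ 2·0.0415094 = 8.30187%.

8.302%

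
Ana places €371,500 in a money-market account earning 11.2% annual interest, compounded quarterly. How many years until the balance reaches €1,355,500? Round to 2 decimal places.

We need (1 + 0.028)^(4t) = 3.6487, so 4t = ln 3.6487 / ln 1.028 ≈ 46.8720.
t ≈ 46.8720/4 = 11.7180 years.

11.72 years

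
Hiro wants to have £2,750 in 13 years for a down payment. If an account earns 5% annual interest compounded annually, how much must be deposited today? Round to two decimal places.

£1,458.38

Growth factor = (1 + 0.05)^13 ≈ 1.885649142.
P = 2,750/1.885649142 ≈ 1,458.3837.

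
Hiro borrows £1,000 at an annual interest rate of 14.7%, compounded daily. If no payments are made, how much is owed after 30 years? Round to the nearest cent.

£82,196.46

Periodic rate = 14.7%/365 = 0.00040274; periods = 365·30 = 10950.
A = 1,000·(1 + 0.147/365)^10950 ≈ 1,000·82.196456862 ≈ 82,196.4569.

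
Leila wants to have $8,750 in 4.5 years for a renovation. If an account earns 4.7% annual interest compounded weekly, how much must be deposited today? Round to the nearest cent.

$7,082.66

Periodic rate = 4.7%/52 = 0.000903846; 234 periods.
P = 8,750/(1 + 0.047/52)^234 ≈ 8,750/1.235411948 ≈ 7,082.6577.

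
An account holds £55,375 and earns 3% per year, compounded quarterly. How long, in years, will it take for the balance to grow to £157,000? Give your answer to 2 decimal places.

(1 + 0.0075)^(4t) = 157,000/55,375 = 2.8352.
4t·ln(1 + 0.0075) = ln(2.8352); 4t = 1.0421/0.00747201 ≈ 139.4694.
t ≈ 34.8674 years.

34.87 years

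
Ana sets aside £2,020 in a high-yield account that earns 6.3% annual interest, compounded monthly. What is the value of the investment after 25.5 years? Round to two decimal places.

£10,028.14

Periodic rate = 6.3%/12 = 0.00525; periods = 12·25.5 = 306.
A = 2,020·(1 + 0.00525)^306 ≈ 2,020·4.9644257905 ≈ 10,028.1401.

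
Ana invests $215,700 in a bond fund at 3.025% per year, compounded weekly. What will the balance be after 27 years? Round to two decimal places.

Periodic rate = 3.025%/52 = 0.000581731; periods = 52·27 = 1404.
A = 215,700·(1 + 0.03025/52)^1404 ≈ 215,700·2.26259532384 ≈ 488,041.8114.

$488,041.81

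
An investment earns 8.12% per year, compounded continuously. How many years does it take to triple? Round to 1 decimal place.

e^(0.0812t) = 3, so 0.0812t = ln 3 ≈ 1.0986.
t ≈ 1.0986/0.0812 ≈ 13.5297.

13.5 years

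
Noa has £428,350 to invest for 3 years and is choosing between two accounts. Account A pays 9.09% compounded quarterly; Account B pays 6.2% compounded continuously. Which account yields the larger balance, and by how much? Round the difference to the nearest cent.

A: (1 + 0.022725)^12 ≈ 1.30950290521, so 428,350 × 1.30950290521 ≈ 560,925.5694.
B: e^(0.062·3) = e^0.186 ≈ 1.20442226038, so 428,350 × 1.20442226038 ≈ 515,914.2752.
Difference ≈ 45,011.2942 in favor of A.

Account A, by £45,011.29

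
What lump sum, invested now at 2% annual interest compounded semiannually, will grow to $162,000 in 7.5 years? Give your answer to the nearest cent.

$139,538.61

Periodic rate = 2%/2 = 0.01; 15 periods.
P = 162,000/(1 + 0.01)^15 ≈ 162,000/1.16096895537 ≈ 139,538.6149.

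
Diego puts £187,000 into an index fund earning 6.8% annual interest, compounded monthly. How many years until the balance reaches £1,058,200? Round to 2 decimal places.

(1 + 0.00566667)^(12t) = 1,058,200/187,000 = 5.6588.
12t·ln(1 + 0.00566667) = ln(5.6588); 12t = 1.7332/0.00565067 ≈ 306.7274.
t ≈ 25.5606 years.

25.56 years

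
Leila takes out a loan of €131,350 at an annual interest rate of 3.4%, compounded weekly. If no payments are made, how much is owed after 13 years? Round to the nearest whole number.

Periodic rate = 3.4%/52 = 0.000653846; periods = 52·13 = 676.
A = 131,350·(1 + 0.034/52)^676 ≈ 131,350·1.55559103924 ≈ 204,326.8830.

€204,327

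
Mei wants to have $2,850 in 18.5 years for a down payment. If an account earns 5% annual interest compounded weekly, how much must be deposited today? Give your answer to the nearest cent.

$1,130.62

Growth factor = (1 + 0.05/52)^962 ≈ 2.520747724.
P = 2,850/2.520747724 ≈ 1,130.6169.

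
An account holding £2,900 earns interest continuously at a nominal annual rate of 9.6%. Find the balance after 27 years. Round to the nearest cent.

A = P·e^(rt) = 2,900·e^(0.096·27) = 2,900·e^2.592.
e^2.592 ≈ 13.356457824, so A ≈ 38,733.7277.

£38,733.73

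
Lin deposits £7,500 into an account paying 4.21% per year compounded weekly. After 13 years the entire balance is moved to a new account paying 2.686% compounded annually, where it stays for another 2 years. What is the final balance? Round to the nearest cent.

£13,667.12

After 13 years at 4.21%: 7,500 × 1.7281968267 ≈ 12,961.4762.
Then 2 years at 2.686%: 12,961.4762 × 1.0544414596 ≈ 13,667.1179.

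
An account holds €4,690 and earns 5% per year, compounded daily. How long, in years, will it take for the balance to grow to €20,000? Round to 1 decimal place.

We need (1 + 0.000136986)^(365t) = 4.2644, so 365t = ln 4.2644 / ln 1.000137 ≈ 10587.9129.
t ≈ 10587.9129/365 = 29.0080 years.

29.0 years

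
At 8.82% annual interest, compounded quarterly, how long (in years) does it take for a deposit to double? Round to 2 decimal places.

7.95 years

(1 + 0.02205)^(4t) = 2.
4t = ln 2 / ln(1 + 0.02205) ≈ 0.69315/0.0218104 ≈ 31.7806.
t ≈ 7.9451.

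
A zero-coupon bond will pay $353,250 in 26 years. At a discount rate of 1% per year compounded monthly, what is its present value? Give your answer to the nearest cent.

$272,403.47

Periodic rate = 1%/12 = 0.000833333; 312 periods.
P = 353,250/(1 + 0.01/12)^312 ≈ 353,250/1.29678967152 ≈ 272,403.4651.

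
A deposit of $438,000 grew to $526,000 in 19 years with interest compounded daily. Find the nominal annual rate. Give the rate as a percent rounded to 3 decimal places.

0.964%

(1 + r/365)^6935 = 526,000/438,000 = 1.20091.
1 + r/365 = 1.20091^(1/6935) ≈ 1.000026, so r/365 ≈ 0.0000264001.
r ≈ 365·0.0000264001 = 0.96360%.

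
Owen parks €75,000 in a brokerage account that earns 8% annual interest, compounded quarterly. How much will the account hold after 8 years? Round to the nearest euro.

Growth factor = (1 + 0.02)^32 ≈ 1.8845405921.
A ≈ 75,000 × 1.8845405921 ≈ 141,340.5444.

€141,341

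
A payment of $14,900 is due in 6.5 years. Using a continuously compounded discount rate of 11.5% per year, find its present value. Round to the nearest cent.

P = A·e^(−rt) = 14,900·e^(−0.7475).
e^(−0.7475) ≈ 0.4735489465, so P ≈ 7,055.8793.

$7,055.88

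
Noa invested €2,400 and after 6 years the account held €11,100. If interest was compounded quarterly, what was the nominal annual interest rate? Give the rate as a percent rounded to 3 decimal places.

(1 + r/4)^24 = 11,100/2,400 = 4.625.
1 + r/4 = 4.625^(1/24) ≈ 1.065891, so r/4 ≈ 0.0658915.
r ≈ 4·0.0658915 = 26.35659%.

26.357%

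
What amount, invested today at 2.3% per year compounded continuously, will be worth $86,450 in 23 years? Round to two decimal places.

$50,935.81

P = A·e^(−rt) = 86,450·e^(−0.529).
e^(−0.529) ≈ 0.58919386905, so P ≈ 50,935.8100.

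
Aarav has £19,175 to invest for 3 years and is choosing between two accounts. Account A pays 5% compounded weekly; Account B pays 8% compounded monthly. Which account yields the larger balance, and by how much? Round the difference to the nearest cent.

Account A growth factor: (1 + 0.05/52)^156 ≈ 1.1617505133; balance ≈ 22,276.5661.
Account B growth factor: (1 + 0.08/12)^36 ≈ 1.2702370516; balance ≈ 24,356.7955.
Account B is larger by 2,080.2294.

Account B, by £2,080.23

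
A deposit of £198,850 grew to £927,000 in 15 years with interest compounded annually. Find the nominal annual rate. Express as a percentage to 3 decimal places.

10.808%

(1 + r)^15 = 927,000/198,850 = 4.66181.
1 + r = 4.66181^(1/15) ≈ 1.108078, so r ≈ 0.108078.
r ≈ 10.80779%.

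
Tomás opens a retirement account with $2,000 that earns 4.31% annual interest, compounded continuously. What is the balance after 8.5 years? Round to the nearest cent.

A = P·e^(rt) = 2,000·e^(0.0431·8.5) = 2,000·e^0.36635.
e^0.36635 ≈ 1.442460015, so A ≈ 2,884.9200.

$2,884.92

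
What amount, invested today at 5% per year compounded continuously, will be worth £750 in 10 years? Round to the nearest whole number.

£455

P = A·e^(−rt) = 750·e^(−0.5).
e^(−0.5) ≈ 0.60653066, so P ≈ 454.8980.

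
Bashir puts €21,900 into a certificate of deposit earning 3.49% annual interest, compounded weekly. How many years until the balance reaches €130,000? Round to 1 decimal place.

(1 + 0.000671154)^(52t) = 130,000/21,900 = 5.9361.
52t·ln(1 + 0.000671154) = ln(5.9361); 52t = 1.781/0.000670929 ≈ 2654.6006.
t ≈ 51.0500 years.

51.1 years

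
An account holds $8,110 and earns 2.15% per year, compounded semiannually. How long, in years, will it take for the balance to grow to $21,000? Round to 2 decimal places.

(1 + 0.01075)^(2t) = 21,000/8,110 = 2.5894.
2t·ln(1 + 0.01075) = ln(2.5894); 2t = 0.95142/0.0106926 ≈ 88.9795.
t ≈ 44.4897 years.

44.49 years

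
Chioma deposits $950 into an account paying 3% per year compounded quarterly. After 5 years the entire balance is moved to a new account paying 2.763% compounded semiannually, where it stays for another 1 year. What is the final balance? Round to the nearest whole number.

$1,134

After 5 years at 3%: 950 × 1.161184142 ≈ 1,103.1249.
Then 1 years at 2.763%: 1,103.1249 × 1.027820854 ≈ 1,133.8148.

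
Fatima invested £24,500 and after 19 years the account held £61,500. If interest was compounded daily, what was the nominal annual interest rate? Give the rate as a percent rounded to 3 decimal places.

(1 + r/365)^6935 = 61,500/24,500 = 2.5102.
1 + r/365 = 2.5102^(1/6935) ≈ 1.000133, so r/365 ≈ 0.000132722.
r ≈ 365·0.000132722 = 4.84434%.

4.844%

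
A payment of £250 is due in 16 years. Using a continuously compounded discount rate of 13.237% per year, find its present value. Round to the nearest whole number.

P = A·e^(−rt) = 250·e^(−2.11792).
e^(−2.11792) ≈ 0.120281554, so P ≈ 30.0704.

£30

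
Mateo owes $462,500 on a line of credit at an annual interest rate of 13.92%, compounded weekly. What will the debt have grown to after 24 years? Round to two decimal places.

$13,003,619.08

Periodic rate = 13.92%/52 = 0.00267692; periods = 52·24 = 1248.
A = 462,500·(1 + 0.1392/52)^1248 ≈ 462,500·28.115933150265 ≈ 13,003,619.0820.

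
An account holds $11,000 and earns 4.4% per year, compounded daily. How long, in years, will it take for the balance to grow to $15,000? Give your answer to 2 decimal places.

7.05 years

We need (1 + 0.000120548)^(365t) = 1.3636, so 365t = ln 1.3636 / ln 1.000121 ≈ 2573.0312.
t ≈ 2573.0312/365 = 7.0494 years.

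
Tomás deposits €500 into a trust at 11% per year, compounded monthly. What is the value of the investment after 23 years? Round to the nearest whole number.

€6,205

Growth factor = (1 + 0.11/12)^276 ≈ 12.40965187.
A ≈ 500 × 12.40965187 ≈ 6,204.8259.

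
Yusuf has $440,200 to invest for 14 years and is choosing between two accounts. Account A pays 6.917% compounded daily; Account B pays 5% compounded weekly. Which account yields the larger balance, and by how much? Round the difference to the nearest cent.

A: (1 + 0.06917/365)^5110 ≈ 2.633432831668, so 440,200 × 2.633432831668 ≈ 1,159,237.1325.
B: (1 + 0.05/52)^728 ≈ 2.01307555022, so 440,200 × 2.01307555022 ≈ 886,155.8572.
Difference ≈ 273,081.2753 in favor of A.

Account A, by $273,081.28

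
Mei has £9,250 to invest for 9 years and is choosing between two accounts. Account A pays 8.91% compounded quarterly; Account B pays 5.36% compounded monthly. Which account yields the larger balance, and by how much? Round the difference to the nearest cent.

A: (1 + 0.022275)^36 ≈ 2.2102359832, so 9,250 × 2.2102359832 ≈ 20,444.6828.
B: (1 + 0.0536/12)^108 ≈ 1.6182184752, so 9,250 × 1.6182184752 ≈ 14,968.5209.
Difference ≈ 5,476.1619 in favor of A.

Account A, by £5,476.16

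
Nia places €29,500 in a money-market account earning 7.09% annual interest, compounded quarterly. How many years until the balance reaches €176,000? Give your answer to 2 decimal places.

(1 + 0.017725)^(4t) = 176,000/29,500 = 5.9661.
4t·ln(1 + 0.017725) = ln(5.9661); 4t = 1.7861/0.0175697 ≈ 101.6574.
t ≈ 25.4143 years.

25.41 years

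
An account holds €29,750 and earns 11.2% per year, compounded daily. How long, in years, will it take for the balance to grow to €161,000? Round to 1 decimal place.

15.1 years

(1 + 0.000306849)^(365t) = 161,000/29,750 = 5.4118.
365t·ln(1 + 0.000306849) = ln(5.4118); 365t = 1.6886/0.000306802 ≈ 5503.7903.
t ≈ 15.0789 years.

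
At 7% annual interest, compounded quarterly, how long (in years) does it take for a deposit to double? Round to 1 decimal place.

10.0 years

(1 + 0.0175)^(4t) = 2.
4t = ln 2 / ln(1 + 0.0175) ≈ 0.69315/0.0173486 ≈ 39.9540.
t ≈ 9.9885.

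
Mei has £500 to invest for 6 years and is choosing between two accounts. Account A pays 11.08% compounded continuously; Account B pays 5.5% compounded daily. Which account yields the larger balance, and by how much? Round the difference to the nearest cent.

Account A, by £276.58

A: e^(0.1108·6) = e^0.6648 ≈ 1.94410166, so 500 × 1.94410166 ≈ 972.0508.
B: (1 + 0.055/365)^2190 ≈ 1.39093355, so 500 × 1.39093355 ≈ 695.4668.
Difference ≈ 276.5841 in favor of A.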